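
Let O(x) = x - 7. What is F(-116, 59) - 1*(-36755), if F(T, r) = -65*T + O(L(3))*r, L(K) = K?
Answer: 44059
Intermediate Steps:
O(x) = -7 + x
F(T, r) = -65*T - 4*r (F(T, r) = -65*T + (-7 + 3)*r = -65*T - 4*r)
F(-116, 59) - 1*(-36755) = (-65*(-116) - 4*59) - 1*(-36755) = (7540 - 236) + 36755 = 7304 + 36755 = 44059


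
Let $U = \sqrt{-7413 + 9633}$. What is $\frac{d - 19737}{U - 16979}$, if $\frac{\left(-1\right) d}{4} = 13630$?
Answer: $\frac{1260809603}{288284221} + \frac{148514 \sqrt{555}}{288284221} \approx 4.3856$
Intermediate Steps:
$d = -54520$ ($d = \left(-4\right) 13630 = -54520$)
$U = 2 \sqrt{555}$ ($U = \sqrt{2220} = 2 \sqrt{555} \approx 47.117$)
$\frac{d - 19737}{U - 16979} = \frac{-54520 - 19737}{2 \sqrt{555} - 16979} = - \frac{74257}{-16979 + 2 \sqrt{555}}$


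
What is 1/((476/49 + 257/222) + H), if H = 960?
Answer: 1554/1508735 ≈ 0.0010300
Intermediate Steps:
1/((476/49 + 257/222) + H) = 1/((476/49 + 257/222) + 960) = 1/((476*(1/49) + 257*(1/222)) + 960) = 1/((68/7 + 257/222) + 960) = 1/(16895/1554 + 960) = 1/(1508735/1554) = 1554/1508735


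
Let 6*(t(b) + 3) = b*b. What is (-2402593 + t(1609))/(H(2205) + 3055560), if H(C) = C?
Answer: -2365339/3669318 ≈ -0.64463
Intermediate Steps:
t(b) = -3 + b²/6 (t(b) = -3 + (b*b)/6 = -3 + b²/6)
(-2402593 + t(1609))/(H(2205) + 3055560) = (-2402593 + (-3 + (⅙)*1609²))/(2205 + 3055560) = (-2402593 + (-3 + (⅙)*2588881))/3057765 = (-2402593 + (-3 + 2588881/6))*(1/3057765) = (-2402593 + 2588863/6)*(1/3057765) = -11826695/6*1/3057765 = -2365339/3669318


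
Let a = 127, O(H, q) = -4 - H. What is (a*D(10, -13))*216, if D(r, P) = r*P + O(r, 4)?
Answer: -3950208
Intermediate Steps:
D(r, P) = -4 - r + P*r (D(r, P) = r*P + (-4 - r) = P*r + (-4 - r) = -4 - r + P*r)
(a*D(10, -13))*216 = (127*(-4 - 1*10 - 13*10))*216 = (127*(-4 - 10 - 130))*216 = (127*(-144))*216 = -18288*216 = -3950208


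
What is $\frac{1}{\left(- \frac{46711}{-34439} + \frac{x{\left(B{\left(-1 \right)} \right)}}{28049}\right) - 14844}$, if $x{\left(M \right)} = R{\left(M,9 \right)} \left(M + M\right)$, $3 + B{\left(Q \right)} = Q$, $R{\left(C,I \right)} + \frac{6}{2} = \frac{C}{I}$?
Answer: $- \frac{8693815599}{129039198439133} \approx -6.7374 \cdot 10^{-5}$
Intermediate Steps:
$R{\left(C,I \right)} = -3 + \frac{C}{I}$
$B{\left(Q \right)} = -3 + Q$
$x{\left(M \right)} = 2 M \left(-3 + \frac{M}{9}\right)$ ($x{\left(M \right)} = \left(-3 + \frac{M}{9}\right) \left(M + M\right) = \left(-3 + M \frac{1}{9}\right) 2 M = \left(-3 + \frac{M}{9}\right) 2 M = 2 M \left(-3 + \frac{M}{9}\right)$)
$\frac{1}{\left(- \frac{46711}{-34439} + \frac{x{\left(B{\left(-1 \right)} \right)}}{28049}\right) - 14844} = \frac{1}{\left(- \frac{46711}{-34439} + \frac{\frac{2}{9} \left(-3 - 1\right) \left(-27 - 4\right)}{28049}\right) - 14844} = \frac{1}{\left(\left(-46711\right) \left(- \frac{1}{34439}\right) + \frac{2}{9} \left(-4\right) \left(-27 - 4\right) \frac{1}{28049}\right) - 14844} = \frac{1}{\left(\frac{46711}{34439} + \frac{2}{9} \left(-4\right) \left(-31\right) \frac{1}{28049}\right) - 14844} = \frac{1}{\left(\frac{46711}{34439} + \frac{248}{9} \cdot \frac{1}{28049}\right) - 14844} = \frac{1}{\left(\frac{46711}{34439} + \frac{248}{252441}\right) - 14844} = \frac{1}{\frac{11800312423}{8693815599} - 14844} = \frac{1}{- \frac{129039198439133}{8693815599}} = - \frac{8693815599}{129039198439133}$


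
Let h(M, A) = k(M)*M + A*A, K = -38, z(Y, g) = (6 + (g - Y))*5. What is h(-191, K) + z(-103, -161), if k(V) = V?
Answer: 37665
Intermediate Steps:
z(Y, g) = 30 - 5*Y + 5*g (z(Y, g) = (6 + g - Y)*5 = 30 - 5*Y + 5*g)
h(M, A) = A² + M² (h(M, A) = M*M + A*A = M² + A² = A² + M²)
h(-191, K) + z(-103, -161) = ((-38)² + (-191)²) + (30 - 5*(-103) + 5*(-161)) = (1444 + 36481) + (30 + 515 - 805) = 37925 - 260 = 37665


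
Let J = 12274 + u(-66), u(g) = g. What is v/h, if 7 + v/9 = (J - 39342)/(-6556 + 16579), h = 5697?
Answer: -97295/6344559 ≈ -0.015335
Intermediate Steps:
J = 12208 (J = 12274 - 66 = 12208)
v = -291885/3341 (v = -63 + 9*((12208 - 39342)/(-6556 + 16579)) = -63 + 9*(-27134/10023) = -63 - 81402/3341 = -291885/3341 ≈ -87.365)
v/h = -291885/3341/5697 = -291885/3341*1/5697 = -97295/6344559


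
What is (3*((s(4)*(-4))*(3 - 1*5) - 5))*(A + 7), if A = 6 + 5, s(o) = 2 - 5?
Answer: -1566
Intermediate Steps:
s(o) = -3
A = 11
(3*((s(4)*(-4))*(3 - 1*5) - 5))*(A + 7) = (3*((-3*(-4))*(3 - 1*5) - 5))*(11 + 7) = (3*(12*(3 - 5) - 5))*18 = (3*(12*(-2) - 5))*18 = (3*(-24 - 5))*18 = (3*(-29))*18 = -87*18 = -1566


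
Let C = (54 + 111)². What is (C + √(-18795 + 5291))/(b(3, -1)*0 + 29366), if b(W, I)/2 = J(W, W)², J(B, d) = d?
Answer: 27225/29366 + 4*I*√211/14683 ≈ 0.92709 + 0.0039572*I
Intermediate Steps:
b(W, I) = 2*W²
C = 27225 (C = 165² = 27225)
(C + √(-18795 + 5291))/(b(3, -1)*0 + 29366) = (27225 + √(-18795 + 5291))/((2*3²)*0 + 29366) = (27225 + √(-13504))/((2*9)*0 + 29366) = (27225 + 8*I*√211)/(18*0 + 29366) = (27225 + 8*I*√211)/(0 + 29366) = (27225 + 8*I*√211)/29366 = (27225 + 8*I*√211)*(1/29366) = 27225/29366 + 4*I*√211/14683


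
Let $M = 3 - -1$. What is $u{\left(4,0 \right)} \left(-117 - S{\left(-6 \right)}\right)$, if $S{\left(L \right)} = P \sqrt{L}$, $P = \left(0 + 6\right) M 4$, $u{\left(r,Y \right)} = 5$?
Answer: $-585 - 480 i \sqrt{6} \approx -585.0 - 1175.8 i$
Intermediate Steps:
$M = 4$ ($M = 3 + 1 = 4$)
$P = 96$ ($P = \left(0 + 6\right) 4 \cdot 4 = 6 \cdot 4 \cdot 4 = 24 \cdot 4 = 96$)
$S{\left(L \right)} = 96 \sqrt{L}$
$u{\left(4,0 \right)} \left(-117 - S{\left(-6 \right)}\right) = 5 \left(-117 - 96 \sqrt{-6}\right) = 5 \left(-117 - 96 i \sqrt{6}\right) = -585 - 480 i \sqrt{6}$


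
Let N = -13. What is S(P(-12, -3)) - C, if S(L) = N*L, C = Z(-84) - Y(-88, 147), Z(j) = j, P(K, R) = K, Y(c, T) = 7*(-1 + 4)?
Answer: 261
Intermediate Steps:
Y(c, T) = 21 (Y(c, T) = 7*3 = 21)
C = -105 (C = -84 - 1*21 = -84 - 21 = -105)
S(L) = -13*L
S(P(-12, -3)) - C = -13*(-12) - 1*(-105) = 156 + 105 = 261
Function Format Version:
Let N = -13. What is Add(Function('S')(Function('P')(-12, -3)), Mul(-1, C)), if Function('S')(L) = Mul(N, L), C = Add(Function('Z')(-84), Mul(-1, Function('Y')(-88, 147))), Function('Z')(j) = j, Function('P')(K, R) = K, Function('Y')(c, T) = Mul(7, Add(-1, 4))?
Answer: 261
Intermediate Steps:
Function('Y')(c, T) = 21 (Function('Y')(c, T) = Mul(7, 3) = 21)
C = -105 (C = Add(-84, Mul(-1, 21)) = Add(-84, -21) = -105)
Function('S')(L) = Mul(-13, L)
Add(Function('S')(Function('P')(-12, -3)), Mul(-1, C)) = Add(Mul(-13, -12), Mul(-1, -105)) = Add(156, 105) = 261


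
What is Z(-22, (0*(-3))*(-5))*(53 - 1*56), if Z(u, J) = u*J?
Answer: 0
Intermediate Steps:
Z(u, J) = J*u
Z(-22, (0*(-3))*(-5))*(53 - 1*56) = (((0*(-3))*(-5))*(-22))*(53 - 1*56) = ((0*(-5))*(-22))*(53 - 56) = (0*(-22))*(-3) = 0*(-3) = 0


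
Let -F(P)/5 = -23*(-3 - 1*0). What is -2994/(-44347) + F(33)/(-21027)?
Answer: 26084851/310828123 ≈ 0.083920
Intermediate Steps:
F(P) = -345 (F(P) = -(-115)*(-3 - 1*0) = -(-115)*(-3 + 0) = -(-115)*(-3) = -5*69 = -345)
-2994/(-44347) + F(33)/(-21027) = -2994/(-44347) - 345/(-21027) = -2994*(-1/44347) - 345*(-1/21027) = 2994/44347 + 115/7009 = 26084851/310828123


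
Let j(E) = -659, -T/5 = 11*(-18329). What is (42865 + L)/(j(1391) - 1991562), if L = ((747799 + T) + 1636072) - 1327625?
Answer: -2107206/1992221 ≈ -1.0577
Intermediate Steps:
T = 1008095 (T = -55*(-18329) = -5*(-201619) = 1008095)
L = 2064341 (L = ((747799 + 1008095) + 1636072) - 1327625 = (1755894 + 1636072) - 1327625 = 3391966 - 1327625 = 2064341)
(42865 + L)/(j(1391) - 1991562) = (42865 + 2064341)/(-659 - 1991562) = 2107206/(-1992221) = 2107206*(-1/1992221) = -2107206/1992221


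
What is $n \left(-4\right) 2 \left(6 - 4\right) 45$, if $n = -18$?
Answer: $12960$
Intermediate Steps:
$n \left(-4\right) 2 \left(6 - 4\right) 45 = - 18 \left(-4\right) 2 \left(6 - 4\right) 45 = - 18 \left(\left(-8\right) 2\right) 45 = \left(-18\right) \left(-16\right) 45 = 288 \cdot 45 = 12960$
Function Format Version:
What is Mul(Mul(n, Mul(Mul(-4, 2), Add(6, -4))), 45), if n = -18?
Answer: 12960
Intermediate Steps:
Mul(Mul(n, Mul(Mul(-4, 2), Add(6, -4))), 45) = Mul(Mul(-18, Mul(Mul(-4, 2), Add(6, -4))), 45) = Mul(Mul(-18, Mul(-8, 2)), 45) = Mul(Mul(-18, -16), 45) = Mul(288, 45) = 12960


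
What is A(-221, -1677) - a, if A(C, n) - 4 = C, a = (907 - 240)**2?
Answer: -445106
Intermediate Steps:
a = 444889 (a = 667**2 = 444889)
A(C, n) = 4 + C
A(-221, -1677) - a = (4 - 221) - 1*444889 = -217 - 444889 = -445106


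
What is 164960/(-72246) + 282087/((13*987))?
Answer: 234141739/11884467 ≈ 19.701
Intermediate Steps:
164960/(-72246) + 282087/((13*987)) = 164960*(-1/72246) + 282087/12831 = -82480/36123 + 282087*(1/12831) = -82480/36123 + 7233/329 = 234141739/11884467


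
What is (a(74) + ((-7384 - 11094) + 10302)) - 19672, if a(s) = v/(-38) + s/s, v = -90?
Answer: -529048/19 ≈ -27845.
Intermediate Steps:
a(s) = 64/19 (a(s) = -90/(-38) + s/s = -90*(-1/38) + 1 = 45/19 + 1 = 64/19)
(a(74) + ((-7384 - 11094) + 10302)) - 19672 = (64/19 + ((-7384 - 11094) + 10302)) - 19672 = (64/19 + (-18478 + 10302)) - 19672 = (64/19 - 8176) - 19672 = -155280/19 - 19672 = -529048/19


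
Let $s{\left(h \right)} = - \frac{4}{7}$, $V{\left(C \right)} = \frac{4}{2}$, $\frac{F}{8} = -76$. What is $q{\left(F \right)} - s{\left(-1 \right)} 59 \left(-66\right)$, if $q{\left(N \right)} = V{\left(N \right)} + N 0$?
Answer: $- \frac{15562}{7} \approx -2223.1$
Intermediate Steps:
$F = -608$ ($F = 8 \left(-76\right) = -608$)
$V{\left(C \right)} = 2$ ($V{\left(C \right)} = 4 \cdot \frac{1}{2} = 2$)
$s{\left(h \right)} = - \frac{4}{7}$ ($s{\left(h \right)} = \left(-4\right) \frac{1}{7} = - \frac{4}{7}$)
$q{\left(N \right)} = 2$ ($q{\left(N \right)} = 2 + N 0 = 2 + 0 = 2$)
$q{\left(F \right)} - s{\left(-1 \right)} 59 \left(-66\right) = 2 - \left(- \frac{4}{7}\right) 59 \left(-66\right) = 2 - \left(- \frac{236}{7}\right) \left(-66\right) = 2 - \frac{15576}{7} = - \frac{15562}{7}$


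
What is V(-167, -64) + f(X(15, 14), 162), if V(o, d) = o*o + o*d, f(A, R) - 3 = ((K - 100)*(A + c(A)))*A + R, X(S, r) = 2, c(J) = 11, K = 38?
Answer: 37130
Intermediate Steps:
f(A, R) = 3 + R + A*(-682 - 62*A) (f(A, R) = 3 + (((38 - 100)*(A + 11))*A + R) = 3 + ((-62*(11 + A))*A + R) = 3 + ((-682 - 62*A)*A + R) = 3 + (A*(-682 - 62*A) + R) = 3 + (R + A*(-682 - 62*A)) = 3 + R + A*(-682 - 62*A))
V(o, d) = o² + d*o
V(-167, -64) + f(X(15, 14), 162) = -167*(-64 - 167) + (3 + 162 - 682*2 - 62*2²) = -167*(-231) + (3 + 162 - 1364 - 62*4) = 38577 + (3 + 162 - 1364 - 248) = 38577 - 1447 = 37130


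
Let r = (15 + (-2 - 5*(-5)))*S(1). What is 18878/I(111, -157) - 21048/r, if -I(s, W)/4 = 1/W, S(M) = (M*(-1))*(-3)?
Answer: 28149521/38 ≈ 7.4078e+5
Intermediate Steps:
S(M) = 3*M (S(M) = -M*(-3) = 3*M)
r = 114 (r = (15 + (-2 - 5*(-5)))*(3*1) = (15 + (-2 + 25))*3 = (15 + 23)*3 = 38*3 = 114)
I(s, W) = -4/W
18878/I(111, -157) - 21048/r = 18878/((-4/(-157))) - 21048/114 = 18878/((-4*(-1/157))) - 21048*1/114 = 18878/(4/157) - 3508/19 = 18878*(157/4) - 3508/19 = 1481923/2 - 3508/19 = 28149521/38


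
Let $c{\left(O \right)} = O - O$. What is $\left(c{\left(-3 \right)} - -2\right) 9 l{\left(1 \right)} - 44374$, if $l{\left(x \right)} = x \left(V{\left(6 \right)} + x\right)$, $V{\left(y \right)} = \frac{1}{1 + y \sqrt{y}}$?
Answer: $- \frac{9536558}{215} + \frac{108 \sqrt{6}}{215} \approx -44355.0$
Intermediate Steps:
$V{\left(y \right)} = \frac{1}{1 + y^{\frac{3}{2}}}$
$c{\left(O \right)} = 0$
$l{\left(x \right)} = x \left(x + \frac{1}{1 + 6 \sqrt{6}}\right)$ ($l{\left(x \right)} = x \left(\frac{1}{1 + 6^{\frac{3}{2}}} + x\right) = x \left(\frac{1}{1 + 6 \sqrt{6}} + x\right) = x \left(x + \frac{1}{1 + 6 \sqrt{6}}\right)$)
$\left(c{\left(-3 \right)} - -2\right) 9 l{\left(1 \right)} - 44374 = \left(0 - -2\right) 9 \left(1^{2} - \frac{1}{215} + \frac{6}{215} \cdot 1 \sqrt{6}\right) - 44374 = \left(0 + 2\right) 9 \left(1 - \frac{1}{215} + \frac{6 \sqrt{6}}{215}\right) - 44374 = 2 \cdot 9 \left(\frac{214}{215} + \frac{6 \sqrt{6}}{215}\right) - 44374 = 18 \left(\frac{214}{215} + \frac{6 \sqrt{6}}{215}\right) - 44374 = \left(\frac{3852}{215} + \frac{108 \sqrt{6}}{215}\right) - 44374 = - \frac{9536558}{215} + \frac{108 \sqrt{6}}{215}$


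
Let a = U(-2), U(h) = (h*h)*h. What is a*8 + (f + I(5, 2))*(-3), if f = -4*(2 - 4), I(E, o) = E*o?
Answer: -118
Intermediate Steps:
U(h) = h³ (U(h) = h²*h = h³)
a = -8 (a = (-2)³ = -8)
f = 8 (f = -4*(-2) = 8)
a*8 + (f + I(5, 2))*(-3) = -8*8 + (8 + 5*2)*(-3) = -64 + (8 + 10)*(-3) = -64 + 18*(-3) = -64 - 54 = -118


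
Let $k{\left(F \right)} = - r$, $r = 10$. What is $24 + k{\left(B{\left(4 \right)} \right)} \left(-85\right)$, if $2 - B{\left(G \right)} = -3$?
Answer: $874$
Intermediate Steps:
$B{\left(G \right)} = 5$ ($B{\left(G \right)} = 2 - -3 = 2 + 3 = 5$)
$k{\left(F \right)} = -10$ ($k{\left(F \right)} = \left(-1\right) 10 = -10$)
$24 + k{\left(B{\left(4 \right)} \right)} \left(-85\right) = 24 - -850 = 24 + 850 = 874$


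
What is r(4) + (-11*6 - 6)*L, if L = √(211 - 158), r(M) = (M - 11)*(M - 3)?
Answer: -7 - 72*√53 ≈ -531.17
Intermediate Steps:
r(M) = (-11 + M)*(-3 + M)
L = √53 ≈ 7.2801
r(4) + (-11*6 - 6)*L = (33 + 4² - 14*4) + (-11*6 - 6)*√53 = (33 + 16 - 56) + (-66 - 6)*√53 = -7 - 72*√53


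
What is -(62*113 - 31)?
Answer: -6975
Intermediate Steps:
-(62*113 - 31) = -(7006 - 31) = -1*6975 = -6975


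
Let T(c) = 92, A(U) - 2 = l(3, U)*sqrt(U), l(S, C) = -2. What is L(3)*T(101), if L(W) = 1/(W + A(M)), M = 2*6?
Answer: -20 - 16*sqrt(3) ≈ -47.713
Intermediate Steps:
M = 12
A(U) = 2 - 2*sqrt(U)
L(W) = 1/(2 + W - 4*sqrt(3)) (L(W) = 1/(W + (2 - 4*sqrt(3))) = 1/(2 + W - 4*sqrt(3)))
L(3)*T(101) = 92/(2 + 3 - 4*sqrt(3)) = 92/(5 - 4*sqrt(3))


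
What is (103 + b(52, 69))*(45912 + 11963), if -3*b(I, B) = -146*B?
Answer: 200305375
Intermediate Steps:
b(I, B) = 146*B/3 (b(I, B) = -(-146)*B/3 = 146*B/3)
(103 + b(52, 69))*(45912 + 11963) = (103 + (146/3)*69)*(45912 + 11963) = (103 + 3358)*57875 = 3461*57875 = 200305375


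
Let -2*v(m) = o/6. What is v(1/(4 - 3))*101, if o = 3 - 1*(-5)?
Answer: -202/3 ≈ -67.333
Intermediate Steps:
o = 8 (o = 3 + 5 = 8)
v(m) = -⅔ (v(m) = -4/6 = -½*4/3 = -⅔)
v(1/(4 - 3))*101 = -⅔*101 = -202/3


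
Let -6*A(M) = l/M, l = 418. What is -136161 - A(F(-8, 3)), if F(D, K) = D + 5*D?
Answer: -19607393/144 ≈ -1.3616e+5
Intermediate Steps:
F(D, K) = 6*D
A(M) = -209/(3*M)
-136161 - A(F(-8, 3)) = -136161 - (-209)/(3*(6*(-8))) = -136161 - (-209)/(3*(-48)) = -136161 - (-209)*(-1)/(3*48) = -136161 - 1*209/144 = -136161 - 209/144 = -19607393/144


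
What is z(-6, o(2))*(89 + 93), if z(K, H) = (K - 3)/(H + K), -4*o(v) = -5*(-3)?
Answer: 168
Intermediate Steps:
o(v) = -15/4 (o(v) = -(-5)*(-3)/4 = -¼*15 = -15/4)
z(K, H) = (-3 + K)/(H + K)
z(-6, o(2))*(89 + 93) = ((-3 - 6)/(-15/4 - 6))*(89 + 93) = (-9/(-39/4))*182 = -4/39*(-9)*182 = (12/13)*182 = 168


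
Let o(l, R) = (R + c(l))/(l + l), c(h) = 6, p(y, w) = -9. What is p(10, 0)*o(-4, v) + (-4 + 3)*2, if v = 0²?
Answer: 19/4 ≈ 4.7500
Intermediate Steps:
v = 0
o(l, R) = (6 + R)/(2*l) (o(l, R) = (R + 6)/(l + l) = (6 + R)/((2*l)) = (6 + R)*(1/(2*l)) = (6 + R)/(2*l))
p(10, 0)*o(-4, v) + (-4 + 3)*2 = -9*(6 + 0)/(2*(-4)) + (-4 + 3)*2 = -9*(-1)*6/(2*4) - 1*2 = -9*(-¾) - 2 = 27/4 - 2 = 19/4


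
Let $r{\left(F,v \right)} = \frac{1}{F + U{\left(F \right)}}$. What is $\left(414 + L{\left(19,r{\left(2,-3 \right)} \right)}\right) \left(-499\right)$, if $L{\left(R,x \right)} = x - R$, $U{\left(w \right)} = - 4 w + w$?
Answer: $- \frac{787921}{4} \approx -1.9698 \cdot 10^{5}$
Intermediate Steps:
$U{\left(w \right)} = - 3 w$
$r{\left(F,v \right)} = - \frac{1}{2 F}$ ($r{\left(F,v \right)} = \frac{1}{F - 3 F} = \frac{1}{\left(-2\right) F} = - \frac{1}{2 F}$)
$\left(414 + L{\left(19,r{\left(2,-3 \right)} \right)}\right) \left(-499\right) = \left(414 - \left(19 + \frac{1}{2 \cdot 2}\right)\right) \left(-499\right) = \left(414 - \frac{77}{4}\right) \left(-499\right) = \frac{1579}{4} \left(-499\right) = - \frac{787921}{4}$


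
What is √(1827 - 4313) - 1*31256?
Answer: -31256 + I*√2486 ≈ -31256.0 + 49.86*I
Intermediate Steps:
√(1827 - 4313) - 1*31256 = √(-2486) - 31256 = I*√2486 - 31256 = -31256 + I*√2486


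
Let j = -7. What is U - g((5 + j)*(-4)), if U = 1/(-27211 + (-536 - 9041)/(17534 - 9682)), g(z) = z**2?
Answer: -13674910188/213670349 ≈ -64.000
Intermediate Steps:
U = -7852/213670349 (U = 1/(-27211 - 9577/7852) = 1/(-213670349/7852) = -7852/213670349 ≈ -3.6748e-5)
U - g((5 + j)*(-4)) = -7852/213670349 - ((5 - 7)*(-4))**2 = -7852/213670349 - (-2*(-4))**2 = -7852/213670349 - 1*8**2 = -7852/213670349 - 1*64 = -7852/213670349 - 64 = -13674910188/213670349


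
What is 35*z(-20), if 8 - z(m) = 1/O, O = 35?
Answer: 279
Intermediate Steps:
z(m) = 279/35 (z(m) = 8 - 1/35 = 279/35)
35*z(-20) = 35*(279/35) = 279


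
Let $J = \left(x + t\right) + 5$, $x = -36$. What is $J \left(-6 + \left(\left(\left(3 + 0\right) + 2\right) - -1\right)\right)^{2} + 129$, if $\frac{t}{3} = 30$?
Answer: $129$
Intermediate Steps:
$t = 90$ ($t = 3 \cdot 30 = 90$)
$J = 59$ ($J = \left(-36 + 90\right) + 5 = 54 + 5 = 59$)
$J \left(-6 + \left(\left(\left(3 + 0\right) + 2\right) - -1\right)\right)^{2} + 129 = 59 \left(-6 + \left(\left(\left(3 + 0\right) + 2\right) - -1\right)\right)^{2} + 129 = 59 \left(-6 + \left(\left(3 + 2\right) + 1\right)\right)^{2} + 129 = 59 \left(-6 + \left(5 + 1\right)\right)^{2} + 129 = 59 \left(-6 + 6\right)^{2} + 129 = 59 \cdot 0^{2} + 129 = 59 \cdot 0 + 129 = 0 + 129 = 129$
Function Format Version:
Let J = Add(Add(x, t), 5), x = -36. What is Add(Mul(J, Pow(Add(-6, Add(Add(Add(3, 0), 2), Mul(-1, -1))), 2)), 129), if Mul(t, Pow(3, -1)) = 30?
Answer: 129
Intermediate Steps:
t = 90 (t = Mul(3, 30) = 90)
J = 59 (J = Add(Add(-36, 90), 5) = Add(54, 5) = 59)
Add(Mul(J, Pow(Add(-6, Add(Add(Add(3, 0), 2), Mul(-1, -1))), 2)), 129) = Add(Mul(59, Pow(Add(-6, Add(Add(Add(3, 0), 2), Mul(-1, -1))), 2)), 129) = Add(Mul(59, Pow(Add(-6, Add(Add(3, 2), 1)), 2)), 129) = Add(Mul(59, Pow(Add(-6, Add(5, 1)), 2)), 129) = Add(Mul(59, Pow(Add(-6, 6), 2)), 129) = Add(Mul(59, Pow(0, 2)), 129) = Add(Mul(59, 0), 129) = Add(0, 129) = 129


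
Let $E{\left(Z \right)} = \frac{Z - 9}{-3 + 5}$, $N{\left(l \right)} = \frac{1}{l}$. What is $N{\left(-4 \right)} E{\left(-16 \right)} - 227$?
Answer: $- \frac{1791}{8} \approx -223.88$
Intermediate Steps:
$E{\left(Z \right)} = - \frac{9}{2} + \frac{Z}{2}$ ($E{\left(Z \right)} = \frac{-9 + Z}{2} = \left(-9 + Z\right) \frac{1}{2} = - \frac{9}{2} + \frac{Z}{2}$)
$N{\left(-4 \right)} E{\left(-16 \right)} - 227 = \frac{- \frac{9}{2} + \frac{1}{2} \left(-16\right)}{-4} - 227 = - \frac{- \frac{9}{2} - 8}{4} - 227 = \left(- \frac{1}{4}\right) \left(- \frac{25}{2}\right) - 227 = \frac{25}{8} - 227 = - \frac{1791}{8}$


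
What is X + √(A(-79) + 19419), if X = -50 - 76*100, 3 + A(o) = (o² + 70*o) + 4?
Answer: -7650 + √20131 ≈ -7508.1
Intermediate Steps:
A(o) = 1 + o² + 70*o (A(o) = -3 + ((o² + 70*o) + 4) = -3 + (4 + o² + 70*o) = 1 + o² + 70*o)
X = -7650 (X = -50 - 7600 = -7650)
X + √(A(-79) + 19419) = -7650 + √((1 + (-79)² + 70*(-79)) + 19419) = -7650 + √((1 + 6241 - 5530) + 19419) = -7650 + √(712 + 19419) = -7650 + √20131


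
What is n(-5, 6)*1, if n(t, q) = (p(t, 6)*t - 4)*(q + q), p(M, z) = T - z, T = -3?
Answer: 492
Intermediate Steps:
p(M, z) = -3 - z
n(t, q) = 2*q*(-4 - 9*t) (n(t, q) = ((-3 - 1*6)*t - 4)*(q + q) = ((-3 - 6)*t - 4)*(2*q) = (-9*t - 4)*(2*q) = (-4 - 9*t)*(2*q) = 2*q*(-4 - 9*t))
n(-5, 6)*1 = -2*6*(4 + 9*(-5))*1 = -2*6*(4 - 45)*1 = -2*6*(-41)*1 = 492*1 = 492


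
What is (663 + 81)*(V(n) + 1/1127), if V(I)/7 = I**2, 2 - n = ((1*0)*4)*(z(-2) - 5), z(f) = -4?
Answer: 23478408/1127 ≈ 20833.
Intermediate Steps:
n = 2 (n = 2 - (1*0)*4*(-4 - 5) = 2 - 0*4*(-9) = 2 - 0*(-9) = 2 - 1*0 = 2 + 0 = 2)
V(I) = 7*I**2
(663 + 81)*(V(n) + 1/1127) = (663 + 81)*(7*2**2 + 1/1127) = 744*(7*4 + 1/1127) = 744*(28 + 1/1127) = 744*(31557/1127) = 23478408/1127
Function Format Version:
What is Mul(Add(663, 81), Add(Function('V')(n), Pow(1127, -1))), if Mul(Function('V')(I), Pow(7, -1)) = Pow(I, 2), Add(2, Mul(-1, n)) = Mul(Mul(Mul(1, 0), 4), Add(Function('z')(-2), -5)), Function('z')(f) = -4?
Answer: Rational(23478408, 1127) ≈ 20833.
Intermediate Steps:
n = 2 (n = Add(2, Mul(-1, Mul(Mul(Mul(1, 0), 4), Add(-4, -5)))) = Add(2, Mul(-1, Mul(Mul(0, 4), -9))) = Add(2, Mul(-1, Mul(0, -9))) = Add(2, Mul(-1, 0)) = Add(2, 0) = 2)
Function('V')(I) = Mul(7, Pow(I, 2))
Mul(Add(663, 81), Add(Function('V')(n), Pow(1127, -1))) = Mul(Add(663, 81), Add(Mul(7, Pow(2, 2)), Pow(1127, -1))) = Mul(744, Add(Mul(7, 4), Rational(1, 1127))) = Mul(744, Add(28, Rational(1, 1127))) = Mul(744, Rational(31557, 1127)) = Rational(23478408, 1127)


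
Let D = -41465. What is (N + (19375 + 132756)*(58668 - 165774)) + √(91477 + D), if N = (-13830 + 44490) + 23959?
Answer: -16294088267 + 2*√12503 ≈ -1.6294e+10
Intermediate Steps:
N = 54619 (N = 30660 + 23959 = 54619)
(N + (19375 + 132756)*(58668 - 165774)) + √(91477 + D) = (54619 + (19375 + 132756)*(58668 - 165774)) + √(91477 - 41465) = (54619 + 152131*(-107106)) + √50012 = (54619 - 16294142886) + 2*√12503 = -16294088267 + 2*√12503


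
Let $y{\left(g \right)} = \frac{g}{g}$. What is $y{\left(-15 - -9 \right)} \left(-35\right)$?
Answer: $-35$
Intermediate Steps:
$y{\left(g \right)} = 1$
$y{\left(-15 - -9 \right)} \left(-35\right) = 1 \left(-35\right) = -35$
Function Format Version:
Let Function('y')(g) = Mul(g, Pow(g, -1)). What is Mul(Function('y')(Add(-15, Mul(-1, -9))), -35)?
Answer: -35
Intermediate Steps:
Function('y')(g) = 1
Mul(Function('y')(Add(-15, Mul(-1, -9))), -35) = Mul(1, -35) = -35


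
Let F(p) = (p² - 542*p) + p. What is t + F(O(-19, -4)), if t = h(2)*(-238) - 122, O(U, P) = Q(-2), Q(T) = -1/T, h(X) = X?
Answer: -3473/4 ≈ -868.25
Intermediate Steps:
O(U, P) = ½ (O(U, P) = -1/(-2) = -1*(-½) = ½)
F(p) = p² - 541*p
t = -598 (t = 2*(-238) - 122 = -476 - 122 = -598)
t + F(O(-19, -4)) = -598 + (-541 + ½)/2 = -598 + (½)*(-1081/2) = -598 - 1081/4 = -3473/4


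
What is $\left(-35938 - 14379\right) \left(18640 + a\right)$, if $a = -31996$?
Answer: $672033852$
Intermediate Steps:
$\left(-35938 - 14379\right) \left(18640 + a\right) = \left(-35938 - 14379\right) \left(18640 - 31996\right) = \left(-50317\right) \left(-13356\right) = 672033852$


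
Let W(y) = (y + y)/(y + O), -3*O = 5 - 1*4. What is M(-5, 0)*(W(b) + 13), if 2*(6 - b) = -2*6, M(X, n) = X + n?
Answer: -527/7 ≈ -75.286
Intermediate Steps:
O = -1/3 (O = -(5 - 1*4)/3 = -(5 - 4)/3 = -1/3*1 = -1/3 ≈ -0.33333)
b = 12 (b = 6 - (-1)*6 = 6 - 1/2*(-12) = 6 + 6 = 12)
W(y) = 2*y/(-1/3 + y) (W(y) = (y + y)/(y - 1/3) = (2*y)/(-1/3 + y) = 2*y/(-1/3 + y))
M(-5, 0)*(W(b) + 13) = (-5 + 0)*(6*12/(-1 + 3*12) + 13) = -5*(6*12/(-1 + 36) + 13) = -5*(6*12/35 + 13) = -5*(6*12*(1/35) + 13) = -5*(72/35 + 13) = -5*527/35 = -527/7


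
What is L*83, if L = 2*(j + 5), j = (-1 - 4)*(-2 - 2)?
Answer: 4150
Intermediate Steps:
j = 20 (j = -5*(-4) = 20)
L = 50 (L = 2*(20 + 5) = 2*25 = 50)
L*83 = 50*83 = 4150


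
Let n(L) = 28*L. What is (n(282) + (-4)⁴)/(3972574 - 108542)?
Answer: 1019/483004 ≈ 0.0021097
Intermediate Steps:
(n(282) + (-4)⁴)/(3972574 - 108542) = (28*282 + (-4)⁴)/(3972574 - 108542) = (7896 + 256)/3864032 = 8152*(1/3864032) = 1019/483004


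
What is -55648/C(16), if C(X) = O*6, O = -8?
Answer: 3478/3 ≈ 1159.3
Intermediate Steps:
C(X) = -48 (C(X) = -8*6 = -48)
-55648/C(16) = -55648/(-48) = -55648*(-1/48) = 3478/3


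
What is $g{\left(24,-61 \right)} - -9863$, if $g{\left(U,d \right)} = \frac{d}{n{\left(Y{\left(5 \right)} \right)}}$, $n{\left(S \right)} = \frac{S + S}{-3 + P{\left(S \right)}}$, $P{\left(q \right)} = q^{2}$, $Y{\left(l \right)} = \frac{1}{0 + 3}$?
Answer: $\frac{30382}{3} \approx 10127.0$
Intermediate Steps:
$Y{\left(l \right)} = \frac{1}{3}$
$n{\left(S \right)} = \frac{2 S}{-3 + S^{2}}$ ($n{\left(S \right)} = \frac{S + S}{-3 + S^{2}} = \frac{2 S}{-3 + S^{2}}$)
$g{\left(U,d \right)} = - \frac{13 d}{3}$ ($g{\left(U,d \right)} = \frac{d}{2 \cdot \frac{1}{3} \frac{1}{-3 + \left(\frac{1}{3}\right)^{2}}} = \frac{d}{2 \cdot \frac{1}{3} \frac{1}{-3 + \frac{1}{9}}} = \frac{d}{2 \cdot \frac{1}{3} \frac{1}{- \frac{26}{9}}} = \frac{d}{2 \cdot \frac{1}{3} \left(- \frac{9}{26}\right)} = \frac{d}{- \frac{3}{13}} = d \left(- \frac{13}{3}\right) = - \frac{13 d}{3}$)
$g{\left(24,-61 \right)} - -9863 = \left(- \frac{13}{3}\right) \left(-61\right) - -9863 = \frac{793}{3} + 9863 = \frac{30382}{3}$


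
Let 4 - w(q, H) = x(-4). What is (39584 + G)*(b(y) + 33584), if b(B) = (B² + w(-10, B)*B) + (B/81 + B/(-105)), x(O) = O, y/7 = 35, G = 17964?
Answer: 445487412460/81 ≈ 5.4998e+9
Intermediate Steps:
y = 245 (y = 7*35 = 245)
w(q, H) = 8 (w(q, H) = 4 - 1*(-4) = 4 + 4 = 8)
b(B) = B² + 22688*B/2835 (b(B) = (B² + 8*B) + (B/81 + B/(-105)) = (B² + 8*B) + (B*(1/81) + B*(-1/105)) = (B² + 8*B) + (B/81 - B/105) = (B² + 8*B) + 8*B/2835 = B² + 22688*B/2835)
(39584 + G)*(b(y) + 33584) = (39584 + 17964)*((1/2835)*245*(22688 + 2835*245) + 33584) = 57548*((1/2835)*245*(22688 + 694575) + 33584) = 57548*((1/2835)*245*717263 + 33584) = 57548*(5020841/81 + 33584) = 57548*(7741145/81) = 445487412460/81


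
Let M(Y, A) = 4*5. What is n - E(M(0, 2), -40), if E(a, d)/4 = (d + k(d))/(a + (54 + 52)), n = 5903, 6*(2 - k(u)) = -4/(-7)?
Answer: 7811269/1323 ≈ 5904.2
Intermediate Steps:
k(u) = 40/21 (k(u) = 2 - (-2)/(3*(-7)) = 2 - (-2)*(-1)/(3*7) = 2 - ⅙*4/7 = 2 - 2/21 = 40/21)
M(Y, A) = 20
E(a, d) = 4*(40/21 + d)/(106 + a) (E(a, d) = 4*((d + 40/21)/(a + (54 + 52))) = 4*((40/21 + d)/(a + 106)) = 4*((40/21 + d)/(106 + a)) = 4*(40/21 + d)/(106 + a))
n - E(M(0, 2), -40) = 5903 - 4*(40 + 21*(-40))/(21*(106 + 20)) = 5903 - 4*(40 - 840)/(21*126) = 5903 - 4*(-800)/(21*126) = 5903 - 1*(-1600/1323) = 5903 + 1600/1323 = 7811269/1323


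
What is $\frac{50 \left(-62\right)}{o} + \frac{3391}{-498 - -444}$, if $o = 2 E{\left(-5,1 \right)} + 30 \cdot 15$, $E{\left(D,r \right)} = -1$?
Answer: $- \frac{210821}{3024} \approx -69.716$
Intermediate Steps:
$o = 448$ ($o = 2 \left(-1\right) + 30 \cdot 15 = -2 + 450 = 448$)
$\frac{50 \left(-62\right)}{o} + \frac{3391}{-498 - -444} = \frac{50 \left(-62\right)}{448} + \frac{3391}{-498 - -444} = \left(-3100\right) \frac{1}{448} + \frac{3391}{-498 + 444} = - \frac{775}{112} + \frac{3391}{-54} = - \frac{775}{112} + 3391 \left(- \frac{1}{54}\right) = - \frac{775}{112} - \frac{3391}{54} = - \frac{210821}{3024}$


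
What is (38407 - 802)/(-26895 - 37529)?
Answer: -37605/64424 ≈ -0.58371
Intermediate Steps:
(38407 - 802)/(-26895 - 37529) = 37605/(-64424) = 37605*(-1/64424) = -37605/64424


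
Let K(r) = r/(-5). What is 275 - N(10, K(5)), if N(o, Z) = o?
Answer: 265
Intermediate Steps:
K(r) = -r/5 (K(r) = r*(-1/5) = -r/5)
275 - N(10, K(5)) = 275 - 1*10 = 275 - 10 = 265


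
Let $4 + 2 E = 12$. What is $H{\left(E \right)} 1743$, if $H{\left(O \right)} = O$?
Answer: $6972$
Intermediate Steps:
$E = 4$ ($E = -2 + \frac{1}{2} \cdot 12 = -2 + 6 = 4$)
$H{\left(E \right)} 1743 = 4 \cdot 1743 = 6972$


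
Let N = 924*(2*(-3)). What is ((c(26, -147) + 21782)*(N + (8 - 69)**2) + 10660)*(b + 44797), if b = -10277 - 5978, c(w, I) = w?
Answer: -1134411037608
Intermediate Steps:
b = -16255
N = -5544 (N = 924*(-6) = -5544)
((c(26, -147) + 21782)*(N + (8 - 69)**2) + 10660)*(b + 44797) = ((26 + 21782)*(-5544 + (8 - 69)**2) + 10660)*(-16255 + 44797) = (21808*(-5544 + (-61)**2) + 10660)*28542 = (21808*(-5544 + 3721) + 10660)*28542 = (21808*(-1823) + 10660)*28542 = (-39755984 + 10660)*28542 = -39745324*28542 = -1134411037608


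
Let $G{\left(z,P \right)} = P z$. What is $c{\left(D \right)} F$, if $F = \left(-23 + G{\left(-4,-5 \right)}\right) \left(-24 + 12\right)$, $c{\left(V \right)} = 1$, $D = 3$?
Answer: $36$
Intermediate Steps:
$F = 36$ ($F = \left(-23 - -20\right) \left(-24 + 12\right) = \left(-23 + 20\right) \left(-12\right) = \left(-3\right) \left(-12\right) = 36$)
$c{\left(D \right)} F = 1 \cdot 36 = 36$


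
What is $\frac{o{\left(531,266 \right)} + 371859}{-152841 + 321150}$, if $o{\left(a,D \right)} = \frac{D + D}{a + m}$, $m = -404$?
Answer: $\frac{47226625}{21375243} \approx 2.2094$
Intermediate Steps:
$o{\left(a,D \right)} = \frac{2 D}{-404 + a}$ ($o{\left(a,D \right)} = \frac{D + D}{a - 404} = \frac{2 D}{-404 + a}$)
$\frac{o{\left(531,266 \right)} + 371859}{-152841 + 321150} = \frac{2 \cdot 266 \frac{1}{-404 + 531} + 371859}{-152841 + 321150} = \frac{2 \cdot 266 \cdot \frac{1}{127} + 371859}{168309} = \left(2 \cdot 266 \cdot \frac{1}{127} + 371859\right) \frac{1}{168309} = \left(\frac{532}{127} + 371859\right) \frac{1}{168309} = \frac{47226625}{127} \cdot \frac{1}{168309} = \frac{47226625}{21375243}$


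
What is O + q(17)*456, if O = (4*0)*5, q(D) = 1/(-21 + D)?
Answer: -114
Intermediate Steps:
O = 0 (O = 0*5 = 0)
O + q(17)*456 = 0 + 456/(-21 + 17) = 0 + 456/(-4) = 0 - 1/4*456 = 0 - 114 = -114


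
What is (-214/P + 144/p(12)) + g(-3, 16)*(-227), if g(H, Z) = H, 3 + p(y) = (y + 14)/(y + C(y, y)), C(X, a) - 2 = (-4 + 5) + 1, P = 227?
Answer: 1436599/2497 ≈ 575.33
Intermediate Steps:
C(X, a) = 4 (C(X, a) = 2 + ((-4 + 5) + 1) = 2 + (1 + 1) = 2 + 2 = 4)
p(y) = -3 + (14 + y)/(4 + y) (p(y) = -3 + (y + 14)/(y + 4) = -3 + (14 + y)/(4 + y))
(-214/P + 144/p(12)) + g(-3, 16)*(-227) = (-214/227 + 144/((2*(1 - 1*12)/(4 + 12)))) - 3*(-227) = (-214*1/227 + 144/((2*(1 - 12)/16))) + 681 = (-214/227 + 144/((2*(1/16)*(-11)))) + 681 = (-214/227 + 144/(-11/8)) + 681 = (-214/227 + 144*(-8/11)) + 681 = (-214/227 - 1152/11) + 681 = -263858/2497 + 681 = 1436599/2497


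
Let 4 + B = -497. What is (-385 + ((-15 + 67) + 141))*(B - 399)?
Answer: 172800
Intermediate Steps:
B = -501 (B = -4 - 497 = -501)
(-385 + ((-15 + 67) + 141))*(B - 399) = (-385 + ((-15 + 67) + 141))*(-501 - 399) = (-385 + (52 + 141))*(-900) = (-385 + 193)*(-900) = -192*(-900) = 172800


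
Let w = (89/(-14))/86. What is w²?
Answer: 7921/1449616 ≈ 0.0054642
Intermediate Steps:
w = -89/1204 (w = (89*(-1/14))*(1/86) = -89/14*1/86 = -89/1204 ≈ -0.073920)
w² = (-89/1204)² = 7921/1449616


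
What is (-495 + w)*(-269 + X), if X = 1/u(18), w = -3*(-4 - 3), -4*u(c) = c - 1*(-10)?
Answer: 893016/7 ≈ 1.2757e+5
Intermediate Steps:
u(c) = -5/2 - c/4 (u(c) = -(c - 1*(-10))/4 = -(c + 10)/4 = -(10 + c)/4 = -5/2 - c/4)
w = 21 (w = -3*(-7) = 21)
X = -⅐ (X = 1/(-5/2 - ¼*18) = 1/(-5/2 - 9/2) = 1/(-7) = -⅐ ≈ -0.14286)
(-495 + w)*(-269 + X) = (-495 + 21)*(-269 - ⅐) = -474*(-1884/7) = 893016/7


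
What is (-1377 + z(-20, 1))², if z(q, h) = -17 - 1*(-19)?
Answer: 1890625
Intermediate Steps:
z(q, h) = 2 (z(q, h) = -17 + 19 = 2)
(-1377 + z(-20, 1))² = (-1377 + 2)² = (-1375)² = 1890625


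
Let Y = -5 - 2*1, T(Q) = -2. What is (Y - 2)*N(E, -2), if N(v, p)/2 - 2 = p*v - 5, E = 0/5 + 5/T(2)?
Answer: -36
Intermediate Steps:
E = -5/2 (E = 0/5 + 5/(-2) = 0*(1/5) + 5*(-1/2) = 0 - 5/2 = -5/2 ≈ -2.5000)
Y = -7 (Y = -5 - 2 = -7)
N(v, p) = -6 + 2*p*v (N(v, p) = 4 + 2*(p*v - 5) = 4 + 2*(-5 + p*v) = 4 + (-10 + 2*p*v) = -6 + 2*p*v)
(Y - 2)*N(E, -2) = (-7 - 2)*(-6 + 2*(-2)*(-5/2)) = -9*(-6 + 10) = -9*4 = -36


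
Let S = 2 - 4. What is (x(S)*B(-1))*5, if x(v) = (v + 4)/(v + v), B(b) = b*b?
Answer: -5/2 ≈ -2.5000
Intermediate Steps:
B(b) = b²
S = -2
x(v) = (4 + v)/(2*v) (x(v) = (4 + v)/((2*v)) = (4 + v)*(1/(2*v)) = (4 + v)/(2*v))
(x(S)*B(-1))*5 = (((½)*(4 - 2)/(-2))*(-1)²)*5 = (((½)*(-½)*2)*1)*5 = -½*1*5 = -½*5 = -5/2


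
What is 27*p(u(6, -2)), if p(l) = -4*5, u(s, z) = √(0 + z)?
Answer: -540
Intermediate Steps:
u(s, z) = √z
p(l) = -20
27*p(u(6, -2)) = 27*(-20) = -540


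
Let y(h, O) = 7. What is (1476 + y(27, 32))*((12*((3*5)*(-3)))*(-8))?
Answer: 6406560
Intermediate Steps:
(1476 + y(27, 32))*((12*((3*5)*(-3)))*(-8)) = (1476 + 7)*((12*((3*5)*(-3)))*(-8)) = 1483*((12*(15*(-3)))*(-8)) = 1483*((12*(-45))*(-8)) = 1483*(-540*(-8)) = 1483*4320 = 6406560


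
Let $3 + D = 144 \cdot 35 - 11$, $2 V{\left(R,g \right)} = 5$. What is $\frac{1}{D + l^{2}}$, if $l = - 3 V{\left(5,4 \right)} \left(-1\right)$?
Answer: $\frac{4}{20329} \approx 0.00019676$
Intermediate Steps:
$V{\left(R,g \right)} = \frac{5}{2}$ ($V{\left(R,g \right)} = \frac{1}{2} \cdot 5 = \frac{5}{2}$)
$l = \frac{15}{2}$ ($l = \left(-3\right) \frac{5}{2} \left(-1\right) = \left(- \frac{15}{2}\right) \left(-1\right) = \frac{15}{2} \approx 7.5$)
$D = 5026$ ($D = -3 + \left(144 \cdot 35 - 11\right) = -3 + \left(5040 + \left(-27 + 16\right)\right) = -3 + \left(5040 - 11\right) = -3 + 5029 = 5026$)
$\frac{1}{D + l^{2}} = \frac{1}{5026 + \left(\frac{15}{2}\right)^{2}} = \frac{1}{5026 + \frac{225}{4}} = \frac{1}{\frac{20329}{4}} = \frac{4}{20329}$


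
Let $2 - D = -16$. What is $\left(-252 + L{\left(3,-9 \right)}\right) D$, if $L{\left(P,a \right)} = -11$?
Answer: $-4734$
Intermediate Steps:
$D = 18$ ($D = 2 - -16 = 2 + 16 = 18$)
$\left(-252 + L{\left(3,-9 \right)}\right) D = \left(-252 - 11\right) 18 = \left(-263\right) 18 = -4734$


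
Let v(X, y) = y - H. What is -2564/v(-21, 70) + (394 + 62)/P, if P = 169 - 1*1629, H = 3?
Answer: -943498/24455 ≈ -38.581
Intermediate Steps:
v(X, y) = -3 + y (v(X, y) = y - 1*3 = y - 3 = -3 + y)
P = -1460 (P = 169 - 1629 = -1460)
-2564/v(-21, 70) + (394 + 62)/P = -2564/(-3 + 70) + (394 + 62)/(-1460) = -2564/67 + 456*(-1/1460) = -2564*1/67 - 114/365 = -2564/67 - 114/365 = -943498/24455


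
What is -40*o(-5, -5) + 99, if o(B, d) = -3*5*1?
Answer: 699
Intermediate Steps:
o(B, d) = -15 (o(B, d) = -15*1 = -15)
-40*o(-5, -5) + 99 = -40*(-15) + 99 = 600 + 99 = 699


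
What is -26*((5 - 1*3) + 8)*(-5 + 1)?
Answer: 1040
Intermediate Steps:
-26*((5 - 1*3) + 8)*(-5 + 1) = -26*((5 - 3) + 8)*(-4) = -26*(2 + 8)*(-4) = -260*(-4) = -26*(-40) = 1040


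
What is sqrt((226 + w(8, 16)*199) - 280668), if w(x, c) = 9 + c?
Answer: I*sqrt(275467) ≈ 524.85*I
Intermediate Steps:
sqrt((226 + w(8, 16)*199) - 280668) = sqrt((226 + (9 + 16)*199) - 280668) = sqrt((226 + 25*199) - 280668) = sqrt((226 + 4975) - 280668) = sqrt(5201 - 280668) = sqrt(-275467) = I*sqrt(275467)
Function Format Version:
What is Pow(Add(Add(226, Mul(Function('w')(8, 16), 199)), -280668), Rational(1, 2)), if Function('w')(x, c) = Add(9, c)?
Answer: Mul(I, Pow(275467, Rational(1, 2))) ≈ Mul(524.85, I)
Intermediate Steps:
Pow(Add(Add(226, Mul(Function('w')(8, 16), 199)), -280668), Rational(1, 2)) = Pow(Add(Add(226, Mul(Add(9, 16), 199)), -280668), Rational(1, 2)) = Pow(Add(Add(226, Mul(25, 199)), -280668), Rational(1, 2)) = Pow(Add(Add(226, 4975), -280668), Rational(1, 2)) = Pow(Add(5201, -280668), Rational(1, 2)) = Pow(-275467, Rational(1, 2)) = Mul(I, Pow(275467, Rational(1, 2)))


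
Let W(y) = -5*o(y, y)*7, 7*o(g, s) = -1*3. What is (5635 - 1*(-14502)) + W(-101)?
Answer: 20152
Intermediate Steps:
o(g, s) = -3/7 (o(g, s) = (-1*3)/7 = (1/7)*(-3) = -3/7)
W(y) = 15 (W(y) = -5*(-3/7)*7 = (15/7)*7 = 15)
(5635 - 1*(-14502)) + W(-101) = (5635 - 1*(-14502)) + 15 = (5635 + 14502) + 15 = 20137 + 15 = 20152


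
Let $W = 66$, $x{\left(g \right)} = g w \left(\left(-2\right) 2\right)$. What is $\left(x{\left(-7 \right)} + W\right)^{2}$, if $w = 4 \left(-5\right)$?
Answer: $244036$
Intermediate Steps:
$w = -20$
$x{\left(g \right)} = 80 g$ ($x{\left(g \right)} = g \left(-20\right) \left(\left(-2\right) 2\right) = - 20 g \left(-4\right) = 80 g$)
$\left(x{\left(-7 \right)} + W\right)^{2} = \left(80 \left(-7\right) + 66\right)^{2} = \left(-560 + 66\right)^{2} = \left(-494\right)^{2} = 244036$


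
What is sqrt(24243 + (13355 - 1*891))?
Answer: sqrt(36707) ≈ 191.59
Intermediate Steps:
sqrt(24243 + (13355 - 1*891)) = sqrt(24243 + (13355 - 891)) = sqrt(24243 + 12464) = sqrt(36707)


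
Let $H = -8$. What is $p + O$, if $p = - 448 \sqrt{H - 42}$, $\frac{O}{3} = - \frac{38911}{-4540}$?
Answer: $\frac{116733}{4540} - 2240 i \sqrt{2} \approx 25.712 - 3167.8 i$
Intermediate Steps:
$O = \frac{116733}{4540}$ ($O = 3 \left(- \frac{38911}{-4540}\right) = 3 \left(\left(-38911\right) \left(- \frac{1}{4540}\right)\right) = 3 \cdot \frac{38911}{4540} = \frac{116733}{4540} \approx 25.712$)
$p = - 2240 i \sqrt{2}$ ($p = - 448 \sqrt{-8 - 42} = - 448 \sqrt{-50} = - 448 \cdot 5 i \sqrt{2} = - 2240 i \sqrt{2} \approx - 3167.8 i$)
$p + O = - 2240 i \sqrt{2} + \frac{116733}{4540} = \frac{116733}{4540} - 2240 i \sqrt{2}$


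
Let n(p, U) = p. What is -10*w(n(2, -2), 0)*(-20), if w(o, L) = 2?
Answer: 400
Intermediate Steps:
-10*w(n(2, -2), 0)*(-20) = -10*2*(-20) = -20*(-20) = 400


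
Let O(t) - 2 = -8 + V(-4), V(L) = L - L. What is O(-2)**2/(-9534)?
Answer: -6/1589 ≈ -0.0037760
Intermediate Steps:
V(L) = 0
O(t) = -6 (O(t) = 2 + (-8 + 0) = 2 - 8 = -6)
O(-2)**2/(-9534) = (-6)**2/(-9534) = 36*(-1/9534) = -6/1589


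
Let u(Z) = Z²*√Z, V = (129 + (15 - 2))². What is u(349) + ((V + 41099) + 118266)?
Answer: 179529 + 121801*√349 ≈ 2.4550e+6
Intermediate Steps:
V = 20164 (V = (129 + 13)² = 142² = 20164)
u(Z) = Z^(5/2)
u(349) + ((V + 41099) + 118266) = 349^(5/2) + ((20164 + 41099) + 118266) = 121801*√349 + (61263 + 118266) = 121801*√349 + 179529 = 179529 + 121801*√349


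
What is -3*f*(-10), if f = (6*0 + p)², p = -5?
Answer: 750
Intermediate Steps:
f = 25 (f = (6*0 - 5)² = (0 - 5)² = (-5)² = 25)
-3*f*(-10) = -3*25*(-10) = -75*(-10) = 750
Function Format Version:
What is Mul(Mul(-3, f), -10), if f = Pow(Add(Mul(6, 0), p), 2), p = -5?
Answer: 750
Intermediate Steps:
f = 25 (f = Pow(Add(Mul(6, 0), -5), 2) = Pow(Add(0, -5), 2) = Pow(-5, 2) = 25)
Mul(Mul(-3, f), -10) = Mul(Mul(-3, 25), -10) = Mul(-75, -10) = 750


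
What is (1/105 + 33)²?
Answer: 12013156/11025 ≈ 1089.6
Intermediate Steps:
(1/105 + 33)² = (3466/105)² = 12013156/11025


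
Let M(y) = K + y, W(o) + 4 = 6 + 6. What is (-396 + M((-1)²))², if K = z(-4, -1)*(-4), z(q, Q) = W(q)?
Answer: 182329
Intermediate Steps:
W(o) = 8 (W(o) = -4 + (6 + 6) = -4 + 12 = 8)
z(q, Q) = 8
K = -32 (K = 8*(-4) = -32)
M(y) = -32 + y
(-396 + M((-1)²))² = (-396 + (-32 + (-1)²))² = (-396 + (-32 + 1))² = (-396 - 31)² = (-427)² = 182329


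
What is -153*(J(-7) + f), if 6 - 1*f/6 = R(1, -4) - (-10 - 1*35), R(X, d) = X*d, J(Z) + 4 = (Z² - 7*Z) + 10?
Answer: 16218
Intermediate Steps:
J(Z) = 6 + Z² - 7*Z (J(Z) = -4 + ((Z² - 7*Z) + 10) = -4 + (10 + Z² - 7*Z) = 6 + Z² - 7*Z)
f = -210 (f = 36 - 6*(1*(-4) - (-10 - 1*35)) = 36 - 6*(-4 - (-10 - 35)) = 36 - 6*(-4 - 1*(-45)) = 36 - 6*(-4 + 45) = 36 - 6*41 = 36 - 246 = -210)
-153*(J(-7) + f) = -153*((6 + (-7)² - 7*(-7)) - 210) = -153*((6 + 49 + 49) - 210) = -153*(104 - 210) = -153*(-106) = 16218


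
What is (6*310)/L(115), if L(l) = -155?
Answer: -12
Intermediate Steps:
(6*310)/L(115) = (6*310)/(-155) = 1860*(-1/155) = -12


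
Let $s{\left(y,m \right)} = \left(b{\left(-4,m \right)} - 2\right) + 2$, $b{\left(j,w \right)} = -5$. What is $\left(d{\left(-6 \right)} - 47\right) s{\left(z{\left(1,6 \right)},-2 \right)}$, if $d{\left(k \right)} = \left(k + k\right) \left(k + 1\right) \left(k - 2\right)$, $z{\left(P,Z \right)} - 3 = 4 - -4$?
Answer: $2635$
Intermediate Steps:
$z{\left(P,Z \right)} = 11$ ($z{\left(P,Z \right)} = 3 + \left(4 - -4\right) = 3 + \left(4 + 4\right) = 3 + 8 = 11$)
$s{\left(y,m \right)} = -5$ ($s{\left(y,m \right)} = \left(-5 - 2\right) + 2 = -7 + 2 = -5$)
$d{\left(k \right)} = 2 k \left(1 + k\right) \left(-2 + k\right)$ ($d{\left(k \right)} = 2 k \left(1 + k\right) \left(k - 2\right) = 2 k \left(1 + k\right) \left(-2 + k\right)$)
$\left(d{\left(-6 \right)} - 47\right) s{\left(z{\left(1,6 \right)},-2 \right)} = \left(2 \left(-6\right) \left(-2 + \left(-6\right)^{2} - -6\right) - 47\right) \left(-5\right) = \left(2 \left(-6\right) \left(-2 + 36 + 6\right) - 47\right) \left(-5\right) = \left(2 \left(-6\right) 40 - 47\right) \left(-5\right) = \left(-480 - 47\right) \left(-5\right) = \left(-527\right) \left(-5\right) = 2635$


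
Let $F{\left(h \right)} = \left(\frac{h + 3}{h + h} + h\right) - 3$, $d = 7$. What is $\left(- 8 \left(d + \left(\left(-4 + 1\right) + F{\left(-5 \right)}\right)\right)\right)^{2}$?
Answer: $\frac{23104}{25} \approx 924.16$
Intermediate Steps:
$F{\left(h \right)} = -3 + h + \frac{3 + h}{2 h}$ ($F{\left(h \right)} = \left(\frac{3 + h}{2 h} + h\right) - 3 = \left(h + \frac{3 + h}{2 h}\right) - 3 = -3 + h + \frac{3 + h}{2 h}$)
$\left(- 8 \left(d + \left(\left(-4 + 1\right) + F{\left(-5 \right)}\right)\right)\right)^{2} = \left(- 8 \left(7 + \left(\left(-4 + 1\right) - \left(\frac{15}{2} + \frac{3}{10}\right)\right)\right)\right)^{2} = \left(- 8 \left(7 - \frac{54}{5}\right)\right)^{2} = \left(\left(-8\right) \left(- \frac{19}{5}\right)\right)^{2} = \left(\frac{152}{5}\right)^{2} = \frac{23104}{25}$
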